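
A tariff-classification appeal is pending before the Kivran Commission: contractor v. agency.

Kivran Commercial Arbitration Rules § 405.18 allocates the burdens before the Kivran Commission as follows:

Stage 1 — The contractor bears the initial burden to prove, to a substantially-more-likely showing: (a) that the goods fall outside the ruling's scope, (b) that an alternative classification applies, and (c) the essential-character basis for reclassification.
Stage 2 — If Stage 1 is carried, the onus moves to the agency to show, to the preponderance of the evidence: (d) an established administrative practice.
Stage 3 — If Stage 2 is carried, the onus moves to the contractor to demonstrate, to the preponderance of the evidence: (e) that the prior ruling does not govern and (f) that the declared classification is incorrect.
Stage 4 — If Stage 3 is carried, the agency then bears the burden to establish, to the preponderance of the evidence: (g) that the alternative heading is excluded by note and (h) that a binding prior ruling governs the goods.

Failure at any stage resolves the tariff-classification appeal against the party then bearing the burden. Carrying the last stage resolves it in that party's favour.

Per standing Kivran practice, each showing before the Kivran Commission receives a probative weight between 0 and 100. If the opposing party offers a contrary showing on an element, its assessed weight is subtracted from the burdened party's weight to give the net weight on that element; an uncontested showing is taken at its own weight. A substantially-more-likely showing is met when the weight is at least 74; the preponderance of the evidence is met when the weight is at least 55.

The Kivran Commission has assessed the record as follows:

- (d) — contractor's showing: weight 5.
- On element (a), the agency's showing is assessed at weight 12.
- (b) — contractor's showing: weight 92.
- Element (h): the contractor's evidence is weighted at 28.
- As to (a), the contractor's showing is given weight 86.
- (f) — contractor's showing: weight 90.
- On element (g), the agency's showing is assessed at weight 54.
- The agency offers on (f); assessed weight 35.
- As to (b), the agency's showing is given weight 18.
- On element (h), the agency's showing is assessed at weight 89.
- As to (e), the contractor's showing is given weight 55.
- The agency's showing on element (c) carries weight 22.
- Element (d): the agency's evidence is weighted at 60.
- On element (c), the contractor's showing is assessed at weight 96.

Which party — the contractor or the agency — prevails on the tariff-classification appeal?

Stage 1 — burden on contractor; standard: a substantially-more-likely showing (weight is at least 74).
    (a): 86 − 12 = 74 ≥ 74 [met]
    (b): 92 − 18 = 74 ≥ 74 [met]
    (c): 96 − 22 = 74 ≥ 74 [met]
  Stage 1 is satisfied; the onus moves to the agency.
Stage 2 — burden on agency; standard: the preponderance of the evidence (weight is at least 55).
    (d): 60 − 5 = 55 ≥ 55 [met]
  All elements met. The burden passes to the contractor.
Stage 3 — burden on contractor; standard: the preponderance of the evidence (weight is at least 55).
    (e): 55 ≥ 55 [met]
    (f): 90 − 35 = 55 ≥ 55 [met]
  Stage 3 carried; the burden shifts to the agency.
Stage 4 — burden on agency; standard: the preponderance of the evidence (weight is at least 55).
    (g): 54 < 55 [not met]
    (h): 89 − 28 = 61 ≥ 55 [met]
  Not every element is met, so the agency fails to carry Stage 4.
The contractor prevails.

contractor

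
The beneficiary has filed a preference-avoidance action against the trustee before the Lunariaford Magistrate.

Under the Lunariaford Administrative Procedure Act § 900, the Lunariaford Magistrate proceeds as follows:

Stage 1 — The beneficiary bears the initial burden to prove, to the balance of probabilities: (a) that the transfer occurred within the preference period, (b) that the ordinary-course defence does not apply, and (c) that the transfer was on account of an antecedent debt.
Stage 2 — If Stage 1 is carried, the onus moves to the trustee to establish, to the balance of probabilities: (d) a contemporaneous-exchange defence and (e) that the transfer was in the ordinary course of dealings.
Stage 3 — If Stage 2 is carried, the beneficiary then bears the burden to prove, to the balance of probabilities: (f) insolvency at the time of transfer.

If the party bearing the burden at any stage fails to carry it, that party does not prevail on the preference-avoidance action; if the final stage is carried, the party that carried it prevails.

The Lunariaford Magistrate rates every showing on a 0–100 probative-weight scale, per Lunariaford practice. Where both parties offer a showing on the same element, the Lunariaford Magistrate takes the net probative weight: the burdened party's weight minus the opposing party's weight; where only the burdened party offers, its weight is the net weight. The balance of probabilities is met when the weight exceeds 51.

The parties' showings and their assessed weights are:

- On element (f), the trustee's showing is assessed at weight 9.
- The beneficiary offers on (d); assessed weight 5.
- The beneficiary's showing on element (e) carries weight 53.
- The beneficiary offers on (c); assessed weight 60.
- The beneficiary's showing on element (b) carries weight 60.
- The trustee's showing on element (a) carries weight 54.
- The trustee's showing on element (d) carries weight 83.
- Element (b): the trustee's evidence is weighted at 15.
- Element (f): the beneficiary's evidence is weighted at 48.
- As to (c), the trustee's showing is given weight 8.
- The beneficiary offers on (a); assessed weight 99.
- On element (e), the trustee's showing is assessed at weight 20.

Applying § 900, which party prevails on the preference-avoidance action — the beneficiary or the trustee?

Stage 1 (beneficiary, the balance of probabilities, weight exceeds 51): (a) net 99−54=45 ≤ 51 — fails; (b) net 60−15=45 ≤ 51 — fails; (c) net 60−8=52 > 51 — meets.
  Not every element is met, so the beneficiary fails to carry Stage 1.
The analysis ends at Stage 1; the trustee prevails.

trustee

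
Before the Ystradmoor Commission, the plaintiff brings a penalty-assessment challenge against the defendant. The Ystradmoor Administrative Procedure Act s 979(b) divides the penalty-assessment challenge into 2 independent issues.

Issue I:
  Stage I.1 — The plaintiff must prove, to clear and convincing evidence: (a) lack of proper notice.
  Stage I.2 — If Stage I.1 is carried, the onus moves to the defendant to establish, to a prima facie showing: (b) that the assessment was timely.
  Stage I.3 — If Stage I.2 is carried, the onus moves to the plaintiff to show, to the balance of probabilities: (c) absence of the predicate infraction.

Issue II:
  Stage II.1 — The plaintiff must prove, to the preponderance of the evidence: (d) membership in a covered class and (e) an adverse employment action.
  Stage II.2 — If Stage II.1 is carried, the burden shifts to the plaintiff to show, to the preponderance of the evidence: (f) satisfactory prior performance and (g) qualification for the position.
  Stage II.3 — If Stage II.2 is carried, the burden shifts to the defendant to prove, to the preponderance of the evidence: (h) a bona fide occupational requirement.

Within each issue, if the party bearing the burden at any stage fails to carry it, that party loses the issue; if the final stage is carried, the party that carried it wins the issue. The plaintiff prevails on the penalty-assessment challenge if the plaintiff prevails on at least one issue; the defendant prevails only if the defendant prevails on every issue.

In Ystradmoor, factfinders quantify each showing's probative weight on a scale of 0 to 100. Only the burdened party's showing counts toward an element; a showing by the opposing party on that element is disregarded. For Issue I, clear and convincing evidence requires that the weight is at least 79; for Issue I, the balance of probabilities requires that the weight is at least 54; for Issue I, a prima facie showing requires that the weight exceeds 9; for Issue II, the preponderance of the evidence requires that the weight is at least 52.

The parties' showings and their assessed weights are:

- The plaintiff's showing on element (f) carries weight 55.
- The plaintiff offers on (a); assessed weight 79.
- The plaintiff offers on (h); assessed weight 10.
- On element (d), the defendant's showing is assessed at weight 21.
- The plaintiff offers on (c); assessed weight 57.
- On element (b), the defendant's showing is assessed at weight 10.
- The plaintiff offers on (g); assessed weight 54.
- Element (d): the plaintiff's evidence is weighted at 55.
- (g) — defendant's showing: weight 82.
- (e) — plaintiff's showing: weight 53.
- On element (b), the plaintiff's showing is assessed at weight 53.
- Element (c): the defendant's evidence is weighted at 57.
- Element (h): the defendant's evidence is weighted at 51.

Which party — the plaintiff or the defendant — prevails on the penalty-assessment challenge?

plaintiff

— Issue I —
At Stage I.1 the plaintiff must meet clear and convincing evidence (weight is at least 79): on (a) the weight is 79, which does reach 79, so (a) meets the standard.
  All elements met. The burden passes to the defendant.
At Stage I.2 the defendant must meet a prima facie showing (weight exceeds 9): on (b) the weight is 10 (the plaintiff's 53 is given no effect), > 9, so (b) meets the standard.
  All elements met. The burden passes to the plaintiff.
At Stage I.3 the plaintiff must meet the balance of probabilities (weight is at least 54): on (c) the weight is 57 (the defendant's 57 is given no effect), ≥ 54, so (c) meets the standard.
  Stage I.3 carried; the final stage is satisfied.
Every stage carried; the plaintiff prevails on this issue.
— Issue II —
Stage II.1 (plaintiff, the preponderance of the evidence, weight is at least 52): (d) 55 (defendant's 21 disregarded) ≥ 52 — meets; (e) 53 ≥ 52 — meets.
  Stage II.1 carried; the burden remains with the plaintiff.
Stage II.2 (plaintiff, the preponderance of the evidence, weight is at least 52): (f) 55 ≥ 52 — meets; (g) 54 (defendant's 82 disregarded) ≥ 52 — meets.
  Stage II.2 is satisfied; the onus moves to the defendant.
Stage II.3 (defendant, the preponderance of the evidence, weight is at least 52): (h) 51 (plaintiff's 10 disregarded) < 52 — fails.
  The defendant does not carry Stage II.3.
So the plaintiff prevails on this issue.
Per-issue: Issue I → plaintiff; Issue II → plaintiff. The plaintiff must prevail on at least one issue; overall, the plaintiff prevails.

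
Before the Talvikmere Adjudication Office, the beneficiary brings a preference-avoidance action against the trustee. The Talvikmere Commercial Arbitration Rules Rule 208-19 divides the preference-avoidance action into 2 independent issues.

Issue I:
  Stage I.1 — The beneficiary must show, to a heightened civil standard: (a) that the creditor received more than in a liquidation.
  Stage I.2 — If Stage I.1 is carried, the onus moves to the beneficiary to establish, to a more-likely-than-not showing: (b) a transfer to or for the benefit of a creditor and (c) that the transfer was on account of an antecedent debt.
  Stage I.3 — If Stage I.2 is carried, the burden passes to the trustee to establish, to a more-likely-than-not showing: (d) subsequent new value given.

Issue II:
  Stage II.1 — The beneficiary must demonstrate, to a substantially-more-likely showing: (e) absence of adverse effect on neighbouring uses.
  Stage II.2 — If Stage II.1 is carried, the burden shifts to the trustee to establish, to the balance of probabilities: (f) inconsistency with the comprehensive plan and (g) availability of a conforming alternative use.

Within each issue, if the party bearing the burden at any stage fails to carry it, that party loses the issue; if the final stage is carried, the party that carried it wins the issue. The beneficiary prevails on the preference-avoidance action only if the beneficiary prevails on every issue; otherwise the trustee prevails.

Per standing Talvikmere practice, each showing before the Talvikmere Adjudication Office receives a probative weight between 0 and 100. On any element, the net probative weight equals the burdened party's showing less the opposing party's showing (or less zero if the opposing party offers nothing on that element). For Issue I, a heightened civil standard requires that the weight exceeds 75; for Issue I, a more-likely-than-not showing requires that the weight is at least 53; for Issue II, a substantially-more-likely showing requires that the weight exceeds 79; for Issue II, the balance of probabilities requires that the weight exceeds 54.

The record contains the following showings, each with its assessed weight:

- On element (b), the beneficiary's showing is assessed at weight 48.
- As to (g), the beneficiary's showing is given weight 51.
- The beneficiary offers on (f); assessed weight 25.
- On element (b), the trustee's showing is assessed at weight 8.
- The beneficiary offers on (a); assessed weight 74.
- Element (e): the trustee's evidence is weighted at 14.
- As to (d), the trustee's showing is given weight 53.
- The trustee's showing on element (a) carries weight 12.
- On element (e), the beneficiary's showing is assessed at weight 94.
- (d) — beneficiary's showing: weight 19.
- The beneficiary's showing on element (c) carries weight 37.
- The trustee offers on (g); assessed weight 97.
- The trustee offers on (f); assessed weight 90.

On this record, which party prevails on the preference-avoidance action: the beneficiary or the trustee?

trustee

— Issue I —
At Stage I.1 the beneficiary must meet a heightened civil standard (weight exceeds 75): on (a) the weight is 74 less the opposing 12 gives net 62, ≤ 75, so (a) does not meet the standard.
  Not every element is met, so the beneficiary fails to carry Stage I.1.
The trustee prevails on this issue.
— Issue II —
At Stage II.1 the beneficiary must meet a substantially-more-likely showing (weight exceeds 79): on (e) the weight is 94 less the opposing 14 gives net 80, > 79, so (e) meets the standard.
  Stage II.1 carried; the burden shifts to the trustee.
At Stage II.2 the trustee must meet the balance of probabilities (weight exceeds 54): on (f) the weight is 90 less the opposing 25 gives net 65, which does exceed 54, so (f) meets the standard; on (g) the weight is 97 less the opposing 51 gives net 46, which does not exceed 54, so (g) does not meet the standard.
  Stage II.2 not carried; the trustee fails its burden.
So the beneficiary prevails on this issue.
Per-issue: Issue I → trustee; Issue II → beneficiary. The beneficiary must prevail on every issue; overall, the trustee prevails.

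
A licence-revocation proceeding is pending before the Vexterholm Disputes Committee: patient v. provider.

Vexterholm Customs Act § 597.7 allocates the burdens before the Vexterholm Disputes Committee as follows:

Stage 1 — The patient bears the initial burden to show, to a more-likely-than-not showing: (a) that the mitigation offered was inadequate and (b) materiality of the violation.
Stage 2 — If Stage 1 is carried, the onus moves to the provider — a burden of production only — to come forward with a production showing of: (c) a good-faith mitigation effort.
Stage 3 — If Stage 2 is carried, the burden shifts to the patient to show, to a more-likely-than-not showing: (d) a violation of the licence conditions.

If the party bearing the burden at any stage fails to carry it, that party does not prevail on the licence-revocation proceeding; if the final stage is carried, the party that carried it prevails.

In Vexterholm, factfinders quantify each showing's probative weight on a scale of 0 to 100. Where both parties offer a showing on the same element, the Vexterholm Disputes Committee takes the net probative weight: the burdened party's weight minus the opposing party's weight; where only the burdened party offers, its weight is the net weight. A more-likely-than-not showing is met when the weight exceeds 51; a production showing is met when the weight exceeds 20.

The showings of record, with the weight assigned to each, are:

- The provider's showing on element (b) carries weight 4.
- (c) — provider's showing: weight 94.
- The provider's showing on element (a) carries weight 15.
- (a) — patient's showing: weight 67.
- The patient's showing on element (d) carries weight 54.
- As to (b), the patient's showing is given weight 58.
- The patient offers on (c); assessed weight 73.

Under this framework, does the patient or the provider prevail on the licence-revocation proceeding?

Stage 1 — burden on patient; standard: a more-likely-than-not showing (weight exceeds 51).
    (a): 67 − 15 = 52 > 51 [met]
    (b): 58 − 4 = 54 > 51 [met]
  All elements met. The burden passes to the provider.
Stage 2 — burden on provider; standard: a production showing (weight exceeds 20).
    (c): 94 − 73 = 21 > 20 [met]
  Stage 2 is satisfied; the onus moves to the patient.
Stage 3 — burden on patient; standard: a more-likely-than-not showing (weight exceeds 51).
    (d): 54 > 51 [met]
  Stage 3 carried; the final stage is satisfied.
Every stage carried; the patient prevails.

patient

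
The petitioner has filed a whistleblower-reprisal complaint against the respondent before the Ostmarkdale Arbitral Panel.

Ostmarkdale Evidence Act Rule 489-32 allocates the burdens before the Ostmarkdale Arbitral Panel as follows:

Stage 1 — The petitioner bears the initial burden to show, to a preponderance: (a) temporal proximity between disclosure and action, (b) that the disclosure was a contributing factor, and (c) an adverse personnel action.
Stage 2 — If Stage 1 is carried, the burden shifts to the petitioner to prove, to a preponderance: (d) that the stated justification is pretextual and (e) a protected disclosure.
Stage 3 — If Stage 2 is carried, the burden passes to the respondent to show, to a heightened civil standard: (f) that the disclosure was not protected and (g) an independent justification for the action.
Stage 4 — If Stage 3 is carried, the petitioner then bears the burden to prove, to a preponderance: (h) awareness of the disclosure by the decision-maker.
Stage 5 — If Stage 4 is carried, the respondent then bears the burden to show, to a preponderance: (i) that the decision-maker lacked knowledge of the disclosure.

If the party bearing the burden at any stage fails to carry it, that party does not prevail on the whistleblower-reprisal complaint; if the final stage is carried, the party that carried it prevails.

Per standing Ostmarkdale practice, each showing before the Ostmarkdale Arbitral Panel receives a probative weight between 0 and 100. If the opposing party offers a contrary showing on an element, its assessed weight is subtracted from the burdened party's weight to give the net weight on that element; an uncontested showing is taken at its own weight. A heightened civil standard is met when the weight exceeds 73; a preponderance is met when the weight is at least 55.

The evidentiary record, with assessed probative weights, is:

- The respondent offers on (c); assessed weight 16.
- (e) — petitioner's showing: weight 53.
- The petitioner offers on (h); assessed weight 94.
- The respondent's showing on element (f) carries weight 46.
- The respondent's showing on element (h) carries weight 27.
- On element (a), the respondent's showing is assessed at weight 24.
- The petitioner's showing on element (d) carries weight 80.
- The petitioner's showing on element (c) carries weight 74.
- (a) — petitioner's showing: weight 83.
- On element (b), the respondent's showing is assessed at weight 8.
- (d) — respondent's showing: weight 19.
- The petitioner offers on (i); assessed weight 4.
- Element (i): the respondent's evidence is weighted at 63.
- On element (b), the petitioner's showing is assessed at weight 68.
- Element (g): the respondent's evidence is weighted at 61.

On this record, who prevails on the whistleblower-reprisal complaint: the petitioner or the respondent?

respondent

At Stage 1 the petitioner must meet a preponderance (weight is at least 55): on (a) the weight is 83 less the opposing 24 gives net 59, ≥ 55, so (a) meets the standard; on (b) the weight is 68 less the opposing 8 gives net 60, which does reach 55, so (b) meets the standard; on (c) the weight is 74 less the opposing 16 gives net 58, ≥ 55, so (c) meets the standard.
  Stage 1 carried; the burden remains with the petitioner.
At Stage 2 the petitioner must meet a preponderance (weight is at least 55): on (d) the weight is 80 less the opposing 19 gives net 61, ≥ 55, so (d) meets the standard; on (e) the weight is 53, which does not reach 55, so (e) does not meet the standard.
  Not every element is met, so the petitioner fails to carry Stage 2.
The respondent prevails.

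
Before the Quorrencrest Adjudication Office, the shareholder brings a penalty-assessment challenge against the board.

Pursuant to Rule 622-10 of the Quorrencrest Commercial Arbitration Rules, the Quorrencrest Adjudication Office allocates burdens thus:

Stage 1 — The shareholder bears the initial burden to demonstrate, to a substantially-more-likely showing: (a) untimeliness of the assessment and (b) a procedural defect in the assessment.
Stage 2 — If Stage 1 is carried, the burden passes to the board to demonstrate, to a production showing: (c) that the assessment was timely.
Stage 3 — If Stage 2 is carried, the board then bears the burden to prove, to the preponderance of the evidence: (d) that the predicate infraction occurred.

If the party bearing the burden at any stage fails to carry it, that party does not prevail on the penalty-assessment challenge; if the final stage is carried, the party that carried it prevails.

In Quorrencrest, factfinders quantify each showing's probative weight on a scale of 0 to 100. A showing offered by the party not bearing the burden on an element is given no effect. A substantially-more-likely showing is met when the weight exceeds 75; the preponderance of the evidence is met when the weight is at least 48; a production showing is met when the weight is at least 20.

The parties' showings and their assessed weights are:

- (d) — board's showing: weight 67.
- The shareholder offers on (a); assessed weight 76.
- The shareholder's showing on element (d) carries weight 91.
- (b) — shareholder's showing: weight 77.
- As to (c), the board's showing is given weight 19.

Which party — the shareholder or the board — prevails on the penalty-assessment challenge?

Stage 1 — burden on shareholder; standard: a substantially-more-likely showing (weight exceeds 75).
    (a): 76 > 75 [met]
    (b): 77 > 75 [met]
  The shareholder carries Stage 1; the board now bears the burden.
Stage 2 — burden on board; standard: a production showing (weight is at least 20).
    (c): 19 < 20 [not met]
  The board does not carry Stage 2.
The analysis ends at Stage 2; the shareholder prevails.

shareholder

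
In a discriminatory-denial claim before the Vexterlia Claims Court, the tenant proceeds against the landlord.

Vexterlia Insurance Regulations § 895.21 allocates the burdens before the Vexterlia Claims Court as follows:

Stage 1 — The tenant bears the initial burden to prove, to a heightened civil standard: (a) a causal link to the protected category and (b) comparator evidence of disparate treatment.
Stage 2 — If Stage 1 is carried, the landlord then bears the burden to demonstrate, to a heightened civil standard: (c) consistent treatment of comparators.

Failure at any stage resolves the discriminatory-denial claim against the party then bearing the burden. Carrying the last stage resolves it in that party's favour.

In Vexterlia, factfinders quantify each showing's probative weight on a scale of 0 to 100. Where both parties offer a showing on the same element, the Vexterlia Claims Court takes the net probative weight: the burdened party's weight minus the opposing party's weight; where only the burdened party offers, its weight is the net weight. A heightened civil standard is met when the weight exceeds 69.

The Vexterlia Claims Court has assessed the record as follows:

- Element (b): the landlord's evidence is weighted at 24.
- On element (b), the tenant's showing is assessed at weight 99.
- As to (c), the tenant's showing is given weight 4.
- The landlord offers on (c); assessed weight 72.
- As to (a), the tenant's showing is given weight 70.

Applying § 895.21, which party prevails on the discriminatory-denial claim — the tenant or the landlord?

tenant

Stage 1 (tenant, a heightened civil standard, weight exceeds 69): (a) 70 > 69 — meets; (b) net 99−24=75 > 69 — meets.
  All elements met. The burden passes to the landlord.
Stage 2 (landlord, a heightened civil standard, weight exceeds 69): (c) net 72−4=68 ≤ 69 — fails.
  The landlord does not carry Stage 2.
The tenant prevails.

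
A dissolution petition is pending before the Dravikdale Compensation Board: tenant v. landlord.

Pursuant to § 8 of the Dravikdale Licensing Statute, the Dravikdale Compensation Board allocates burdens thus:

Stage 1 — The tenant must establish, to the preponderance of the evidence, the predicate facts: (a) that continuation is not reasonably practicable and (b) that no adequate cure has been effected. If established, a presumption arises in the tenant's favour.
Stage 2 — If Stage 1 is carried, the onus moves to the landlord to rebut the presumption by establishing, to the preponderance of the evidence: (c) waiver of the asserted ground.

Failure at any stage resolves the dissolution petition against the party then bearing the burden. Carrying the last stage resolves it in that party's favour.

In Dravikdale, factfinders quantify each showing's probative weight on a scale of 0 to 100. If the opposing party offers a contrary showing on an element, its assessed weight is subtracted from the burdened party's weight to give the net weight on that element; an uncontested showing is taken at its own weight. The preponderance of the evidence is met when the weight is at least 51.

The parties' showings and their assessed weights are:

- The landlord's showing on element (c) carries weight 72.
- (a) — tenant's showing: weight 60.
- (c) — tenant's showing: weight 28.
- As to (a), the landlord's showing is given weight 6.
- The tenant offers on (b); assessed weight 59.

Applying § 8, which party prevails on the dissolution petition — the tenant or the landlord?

Stage 1 (tenant, the preponderance of the evidence, weight is at least 51): (a) net 60−6=54 ≥ 51 — meets; (b) 59 ≥ 51 — meets.
  Stage 1 carried; the burden shifts to the landlord.
Stage 2 (landlord, the preponderance of the evidence, weight is at least 51): (c) net 72−28=44 < 51 — fails.
  The landlord does not carry Stage 2.
The analysis ends at Stage 2; the tenant prevails.

tenant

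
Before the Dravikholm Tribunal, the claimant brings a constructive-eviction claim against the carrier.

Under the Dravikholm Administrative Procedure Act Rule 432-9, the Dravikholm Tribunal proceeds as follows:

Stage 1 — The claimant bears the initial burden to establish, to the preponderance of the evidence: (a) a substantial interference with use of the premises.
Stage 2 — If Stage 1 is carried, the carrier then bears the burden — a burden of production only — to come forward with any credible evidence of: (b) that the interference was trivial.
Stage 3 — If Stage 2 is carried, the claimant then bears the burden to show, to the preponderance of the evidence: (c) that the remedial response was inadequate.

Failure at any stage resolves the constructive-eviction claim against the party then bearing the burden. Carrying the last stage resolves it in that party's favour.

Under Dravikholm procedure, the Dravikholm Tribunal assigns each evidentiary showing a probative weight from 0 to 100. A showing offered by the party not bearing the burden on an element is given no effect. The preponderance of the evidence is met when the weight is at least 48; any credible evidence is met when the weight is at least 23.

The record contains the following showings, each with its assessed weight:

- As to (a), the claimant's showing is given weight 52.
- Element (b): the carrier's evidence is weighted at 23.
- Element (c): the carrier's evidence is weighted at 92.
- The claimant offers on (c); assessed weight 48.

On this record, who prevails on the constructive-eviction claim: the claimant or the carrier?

claimant

Stage 1 — burden on claimant; standard: the preponderance of the evidence (weight is at least 48).
    (a): 52 ≥ 48 [met]
  All elements met. The burden passes to the carrier.
Stage 2 — burden on carrier; standard: any credible evidence (weight is at least 23).
    (b): 23 ≥ 23 [met]
  Stage 2 is satisfied; the onus moves to the claimant.
Stage 3 — burden on claimant; standard: the preponderance of the evidence (weight is at least 48).
    (c): 48 (carrier's 92 disregarded) ≥ 48 [met]
  All elements met at the final stage.
Every stage carried; the claimant prevails.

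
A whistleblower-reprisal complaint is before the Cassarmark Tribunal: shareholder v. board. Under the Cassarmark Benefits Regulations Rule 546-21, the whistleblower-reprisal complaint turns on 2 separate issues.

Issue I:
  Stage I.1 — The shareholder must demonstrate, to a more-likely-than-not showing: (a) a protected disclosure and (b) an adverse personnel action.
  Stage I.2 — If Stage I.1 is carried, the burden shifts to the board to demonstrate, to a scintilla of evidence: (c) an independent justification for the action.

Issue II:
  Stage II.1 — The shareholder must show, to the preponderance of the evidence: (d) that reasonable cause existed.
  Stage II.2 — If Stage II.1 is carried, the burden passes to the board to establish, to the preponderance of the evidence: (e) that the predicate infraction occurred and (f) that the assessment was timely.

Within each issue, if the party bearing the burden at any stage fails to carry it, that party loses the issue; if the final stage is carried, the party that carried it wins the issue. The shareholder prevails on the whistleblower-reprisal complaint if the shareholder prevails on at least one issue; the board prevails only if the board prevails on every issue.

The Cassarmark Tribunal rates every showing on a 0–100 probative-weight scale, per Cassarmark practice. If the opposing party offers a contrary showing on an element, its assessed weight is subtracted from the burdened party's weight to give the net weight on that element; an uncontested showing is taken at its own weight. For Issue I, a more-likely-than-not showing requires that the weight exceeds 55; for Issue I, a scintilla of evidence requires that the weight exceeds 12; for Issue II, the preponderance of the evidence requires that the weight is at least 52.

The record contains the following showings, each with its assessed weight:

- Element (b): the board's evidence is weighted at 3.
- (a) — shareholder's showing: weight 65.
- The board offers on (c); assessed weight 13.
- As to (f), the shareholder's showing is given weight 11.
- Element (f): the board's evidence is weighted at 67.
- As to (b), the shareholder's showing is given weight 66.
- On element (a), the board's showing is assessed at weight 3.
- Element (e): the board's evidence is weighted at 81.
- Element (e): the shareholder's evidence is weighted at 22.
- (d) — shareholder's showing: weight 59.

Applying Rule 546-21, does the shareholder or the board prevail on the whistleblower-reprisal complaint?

— Issue I —
Stage I.1 (shareholder, a more-likely-than-not showing, weight exceeds 55): (a) net 65−3=62 > 55 — meets; (b) net 66−3=63 > 55 — meets.
  The shareholder carries Stage I.1; the board now bears the burden.
Stage I.2 (board, a scintilla of evidence, weight exceeds 12): (c) 13 > 12 — meets.
  The board carries the last stage.
Every stage carried; the board prevails on this issue.
— Issue II —
At Stage II.1 the shareholder must meet the preponderance of the evidence (weight is at least 52): on (d) the weight is 59, ≥ 52, so (d) meets the standard.
  Stage II.1 carried; the burden shifts to the board.
At Stage II.2 the board must meet the preponderance of the evidence (weight is at least 52): on (e) the weight is 81 less the opposing 22 gives net 59, ≥ 52, so (e) meets the standard; on (f) the weight is 67 less the opposing 11 gives net 56, ≥ 52, so (f) meets the standard.
  All elements met at the final stage.
With every stage satisfied, the board prevails on this issue.
Per-issue: Issue I → board; Issue II → board. The shareholder must prevail on at least one issue; overall, the board prevails.

board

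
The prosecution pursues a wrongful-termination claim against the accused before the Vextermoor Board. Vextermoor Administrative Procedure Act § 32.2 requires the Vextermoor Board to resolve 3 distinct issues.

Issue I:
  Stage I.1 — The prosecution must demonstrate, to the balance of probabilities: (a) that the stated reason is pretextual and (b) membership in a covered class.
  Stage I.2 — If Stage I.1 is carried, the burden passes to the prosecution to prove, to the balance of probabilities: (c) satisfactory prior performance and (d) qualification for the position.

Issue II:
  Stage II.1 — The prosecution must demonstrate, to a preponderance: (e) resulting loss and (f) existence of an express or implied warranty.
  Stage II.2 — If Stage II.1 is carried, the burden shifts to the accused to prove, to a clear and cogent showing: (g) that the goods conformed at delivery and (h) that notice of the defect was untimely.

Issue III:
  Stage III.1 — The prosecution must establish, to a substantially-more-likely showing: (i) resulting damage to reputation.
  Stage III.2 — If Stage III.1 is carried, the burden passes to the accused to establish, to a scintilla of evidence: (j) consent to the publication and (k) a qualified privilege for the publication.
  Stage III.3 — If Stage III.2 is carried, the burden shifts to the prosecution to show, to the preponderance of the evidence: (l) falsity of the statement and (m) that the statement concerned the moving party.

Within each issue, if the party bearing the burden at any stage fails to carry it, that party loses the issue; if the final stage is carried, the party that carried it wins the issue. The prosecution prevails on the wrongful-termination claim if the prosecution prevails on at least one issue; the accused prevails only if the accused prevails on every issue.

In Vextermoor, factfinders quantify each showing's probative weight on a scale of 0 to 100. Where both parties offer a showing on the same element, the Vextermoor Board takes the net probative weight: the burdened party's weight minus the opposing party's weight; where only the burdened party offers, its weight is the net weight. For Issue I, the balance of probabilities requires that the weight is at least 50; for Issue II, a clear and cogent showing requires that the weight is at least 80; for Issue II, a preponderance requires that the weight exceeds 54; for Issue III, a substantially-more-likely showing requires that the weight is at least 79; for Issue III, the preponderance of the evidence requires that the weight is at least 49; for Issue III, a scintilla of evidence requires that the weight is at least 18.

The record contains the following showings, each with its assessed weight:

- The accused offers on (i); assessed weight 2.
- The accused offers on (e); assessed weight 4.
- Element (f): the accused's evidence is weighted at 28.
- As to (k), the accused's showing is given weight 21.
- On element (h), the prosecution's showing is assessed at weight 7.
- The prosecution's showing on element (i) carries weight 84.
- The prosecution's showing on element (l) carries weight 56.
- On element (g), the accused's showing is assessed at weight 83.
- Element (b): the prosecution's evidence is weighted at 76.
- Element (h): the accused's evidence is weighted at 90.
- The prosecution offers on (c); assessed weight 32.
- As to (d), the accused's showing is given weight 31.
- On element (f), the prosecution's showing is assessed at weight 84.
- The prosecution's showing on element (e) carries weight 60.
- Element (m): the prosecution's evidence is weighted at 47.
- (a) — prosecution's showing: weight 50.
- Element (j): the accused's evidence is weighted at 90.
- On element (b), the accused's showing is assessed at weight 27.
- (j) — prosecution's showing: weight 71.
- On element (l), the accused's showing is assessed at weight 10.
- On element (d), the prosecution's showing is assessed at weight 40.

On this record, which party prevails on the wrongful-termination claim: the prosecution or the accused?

— Issue I —
At Stage I.1 the prosecution must meet the balance of probabilities (weight is at least 50): on (a) the weight is 50, which does reach 50, so (a) meets the standard; on (b) the weight is 76 less the opposing 27 gives net 49, < 50, so (b) does not meet the standard.
  Not every element is met, so the prosecution fails to carry Stage I.1.
The accused prevails on this issue.
— Issue II —
Stage II.1 — burden on prosecution; standard: a preponderance (weight exceeds 54).
    (e): 60 − 4 = 56 > 54 [met]
    (f): 84 − 28 = 56 > 54 [met]
  The prosecution carries Stage II.1; the accused now bears the burden.
Stage II.2 — burden on accused; standard: a clear and cogent showing (weight is at least 80).
    (g): 83 ≥ 80 [met]
    (h): 90 − 7 = 83 ≥ 80 [met]
  Stage II.2 carried; the final stage is satisfied.
All stages carried — the accused prevails on this issue.
— Issue III —
Stage III.1 (prosecution, a substantially-more-likely showing, weight is at least 79): (i) net 84−2=82 ≥ 79 — meets.
  Stage III.1 carried; the burden shifts to the accused.
Stage III.2 (accused, a scintilla of evidence, weight is at least 18): (j) net 90−71=19 ≥ 18 — meets; (k) 21 ≥ 18 — meets.
  Stage III.2 carried; the burden shifts to the prosecution.
Stage III.3 (prosecution, the preponderance of the evidence, weight is at least 49): (l) net 56−10=46 < 49 — fails; (m) 47 < 49 — fails.
  The prosecution does not carry Stage III.3.
The accused prevails on this issue.
Per-issue: Issue I → accused; Issue II → accused; Issue III → accused. The prosecution must prevail on at least one issue; overall, the accused prevails.

accused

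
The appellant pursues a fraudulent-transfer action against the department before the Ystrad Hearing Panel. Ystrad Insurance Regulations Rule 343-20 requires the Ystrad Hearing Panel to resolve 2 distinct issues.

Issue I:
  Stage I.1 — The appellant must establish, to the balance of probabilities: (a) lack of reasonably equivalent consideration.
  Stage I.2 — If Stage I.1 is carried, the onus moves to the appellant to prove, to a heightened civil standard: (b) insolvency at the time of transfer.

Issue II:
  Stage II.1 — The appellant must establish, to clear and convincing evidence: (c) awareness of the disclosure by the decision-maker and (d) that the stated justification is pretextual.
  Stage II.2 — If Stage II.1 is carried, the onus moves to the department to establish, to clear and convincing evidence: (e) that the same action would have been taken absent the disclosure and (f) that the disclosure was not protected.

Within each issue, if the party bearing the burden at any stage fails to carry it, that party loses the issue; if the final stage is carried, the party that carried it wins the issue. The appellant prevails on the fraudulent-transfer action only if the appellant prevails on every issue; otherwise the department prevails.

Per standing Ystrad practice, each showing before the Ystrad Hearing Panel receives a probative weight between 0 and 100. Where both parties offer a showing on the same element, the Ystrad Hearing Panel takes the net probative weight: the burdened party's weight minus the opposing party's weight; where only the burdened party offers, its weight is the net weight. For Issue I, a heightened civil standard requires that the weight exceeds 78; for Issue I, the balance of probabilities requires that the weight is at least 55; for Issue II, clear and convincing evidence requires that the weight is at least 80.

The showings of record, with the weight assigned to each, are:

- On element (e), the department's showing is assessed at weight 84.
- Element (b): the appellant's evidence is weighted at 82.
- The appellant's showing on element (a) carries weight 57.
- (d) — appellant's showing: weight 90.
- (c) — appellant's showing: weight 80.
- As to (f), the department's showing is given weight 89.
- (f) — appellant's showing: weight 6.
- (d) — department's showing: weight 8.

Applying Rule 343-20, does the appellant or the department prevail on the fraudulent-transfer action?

department

— Issue I —
At Stage I.1 the appellant must meet the balance of probabilities (weight is at least 55): on (a) the weight is 57, ≥ 55, so (a) meets the standard.
  Stage I.1 carried; the burden remains with the appellant.
At Stage I.2 the appellant must meet a heightened civil standard (weight exceeds 78): on (b) the weight is 82, > 78, so (b) meets the standard.
  Stage I.2 carried; the final stage is satisfied.
Every stage carried; the appellant prevails on this issue.
— Issue II —
Stage II.1 (appellant, clear and convincing evidence, weight is at least 80): (c) 80 ≥ 80 — meets; (d) net 90−8=82 ≥ 80 — meets.
  The appellant carries Stage II.1; the department now bears the burden.
Stage II.2 (department, clear and convincing evidence, weight is at least 80): (e) 84 ≥ 80 — meets; (f) net 89−6=83 ≥ 80 — meets.
  Stage II.2 carried; the final stage is satisfied.
All stages carried — the department prevails on this issue.
Per-issue: Issue I → appellant; Issue II → department. The appellant must prevail on every issue; overall, the department prevails.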